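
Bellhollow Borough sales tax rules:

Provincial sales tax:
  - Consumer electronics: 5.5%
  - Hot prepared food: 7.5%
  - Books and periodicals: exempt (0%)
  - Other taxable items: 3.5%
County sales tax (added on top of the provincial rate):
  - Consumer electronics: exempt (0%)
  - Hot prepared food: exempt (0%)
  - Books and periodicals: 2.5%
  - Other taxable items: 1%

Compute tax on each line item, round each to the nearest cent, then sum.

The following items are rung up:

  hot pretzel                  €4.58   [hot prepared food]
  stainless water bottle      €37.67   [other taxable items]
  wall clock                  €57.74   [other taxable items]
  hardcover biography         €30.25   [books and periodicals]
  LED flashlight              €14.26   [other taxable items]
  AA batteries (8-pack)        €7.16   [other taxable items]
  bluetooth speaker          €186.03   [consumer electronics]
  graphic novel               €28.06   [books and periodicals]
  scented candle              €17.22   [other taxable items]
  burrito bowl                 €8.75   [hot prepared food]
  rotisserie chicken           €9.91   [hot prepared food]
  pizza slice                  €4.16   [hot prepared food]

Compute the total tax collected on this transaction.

Hot pretzel €4.58: hot prepared food → 7.5% + 0% county = 7.5% → €0.34
Stainless water bottle €37.67: other taxable items → 3.5% + 1% county = 4.5% → €1.70
Wall clock €57.74: other taxable items → 3.5% + 1% county = 4.5% → €2.60
Hardcover biography €30.25: books and periodicals → 0% + 2.5% county = 2.5% → €0.76
LED flashlight €14.26: other taxable items → 3.5% + 1% county = 4.5% → €0.64
AA batteries (8-pack) €7.16: other taxable items → 3.5% + 1% county = 4.5% → €0.32
Bluetooth speaker €186.03: consumer electronics → 5.5% + 0% county = 5.5% → €10.23
Graphic novel €28.06: books and periodicals → 0% + 2.5% county = 2.5% → €0.70
Scented candle €17.22: other taxable items → 3.5% + 1% county = 4.5% → €0.77
Burrito bowl €8.75: hot prepared food → 7.5% + 0% county = 7.5% → €0.66
Rotisserie chicken €9.91: hot prepared food → 7.5% + 0% county = 7.5% → €0.74
Pizza slice €4.16: hot prepared food → 7.5% + 0% county = 7.5% → €0.31
Total tax = €0.34 + €1.70 + €2.60 + €0.76 + €0.64 + €0.32 + €10.23 + €0.70 + €0.77 + €0.66 + €0.74 + €0.31 = €19.77

€19.77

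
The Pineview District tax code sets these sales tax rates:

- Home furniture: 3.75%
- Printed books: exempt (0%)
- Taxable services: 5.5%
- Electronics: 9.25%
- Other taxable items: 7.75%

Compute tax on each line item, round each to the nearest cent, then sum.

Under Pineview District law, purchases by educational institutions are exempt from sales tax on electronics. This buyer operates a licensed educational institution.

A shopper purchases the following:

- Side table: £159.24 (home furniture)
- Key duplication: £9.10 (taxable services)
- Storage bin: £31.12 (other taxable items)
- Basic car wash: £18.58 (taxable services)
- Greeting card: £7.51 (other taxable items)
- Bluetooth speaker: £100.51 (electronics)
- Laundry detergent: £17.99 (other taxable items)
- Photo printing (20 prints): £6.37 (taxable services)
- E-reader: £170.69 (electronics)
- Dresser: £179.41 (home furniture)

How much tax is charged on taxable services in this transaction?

£1.87

Key duplication £9.10: taxable services → 5.5% → £0.50
Basic car wash £18.58: taxable services → 5.5% → £1.02
Photo printing (20 prints) £6.37: taxable services → 5.5% → £0.35
Tax on taxable services = £0.50 + £1.02 + £0.35 = £1.87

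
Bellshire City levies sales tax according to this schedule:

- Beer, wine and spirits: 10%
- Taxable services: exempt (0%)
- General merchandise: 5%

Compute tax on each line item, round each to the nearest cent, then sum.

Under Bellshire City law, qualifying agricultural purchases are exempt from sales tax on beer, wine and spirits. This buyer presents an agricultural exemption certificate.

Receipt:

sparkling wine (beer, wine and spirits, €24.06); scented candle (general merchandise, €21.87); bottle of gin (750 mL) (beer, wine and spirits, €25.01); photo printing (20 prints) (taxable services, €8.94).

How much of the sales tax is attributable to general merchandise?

Scented candle €21.87: general merchandise → 5% → €1.09
Tax on general merchandise = €1.09

€1.09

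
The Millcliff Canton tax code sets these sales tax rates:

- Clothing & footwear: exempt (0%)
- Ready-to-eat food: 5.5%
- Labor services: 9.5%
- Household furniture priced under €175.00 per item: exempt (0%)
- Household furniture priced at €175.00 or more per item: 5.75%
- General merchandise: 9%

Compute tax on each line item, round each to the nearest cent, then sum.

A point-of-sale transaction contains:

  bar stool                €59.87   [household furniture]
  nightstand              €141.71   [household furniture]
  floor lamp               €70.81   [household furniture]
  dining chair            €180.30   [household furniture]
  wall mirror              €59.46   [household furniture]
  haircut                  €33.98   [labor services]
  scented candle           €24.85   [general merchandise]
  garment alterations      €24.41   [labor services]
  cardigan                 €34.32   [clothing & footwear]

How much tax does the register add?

€18.16

Bar stool €59.87: household furniture, under €175.00 → 0% → €0.00
Nightstand €141.71: household furniture, under €175.00 → 0% → €0.00
Floor lamp €70.81: household furniture, under €175.00 → 0% → €0.00
Dining chair €180.30: household furniture, €175.00 or more → 5.75% → €10.37
Wall mirror €59.46: household furniture, under €175.00 → 0% → €0.00
Haircut €33.98: labor services → 9.5% → €3.23
Scented candle €24.85: general merchandise → 9% → €2.24
Garment alterations €24.41: labor services → 9.5% → €2.32
Cardigan €34.32: clothing & footwear → 0% → €0.00
Total tax = €10.37 + €3.23 + €2.24 + €2.32 = €18.16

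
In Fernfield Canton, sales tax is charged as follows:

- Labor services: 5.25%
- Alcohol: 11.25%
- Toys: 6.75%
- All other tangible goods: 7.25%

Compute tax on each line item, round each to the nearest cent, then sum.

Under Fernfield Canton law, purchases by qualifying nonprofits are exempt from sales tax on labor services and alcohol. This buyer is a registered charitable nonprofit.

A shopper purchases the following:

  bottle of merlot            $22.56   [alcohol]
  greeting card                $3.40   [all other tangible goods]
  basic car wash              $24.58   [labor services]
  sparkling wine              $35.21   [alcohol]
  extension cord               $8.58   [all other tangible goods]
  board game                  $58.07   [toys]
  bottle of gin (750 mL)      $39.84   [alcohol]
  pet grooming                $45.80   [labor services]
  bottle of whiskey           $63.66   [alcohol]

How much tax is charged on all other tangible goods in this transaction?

$0.87

Greeting card $3.40: all other tangible goods → 7.25% → $0.25
Extension cord $8.58: all other tangible goods → 7.25% → $0.62
Tax on all other tangible goods = $0.25 + $0.62 = $0.87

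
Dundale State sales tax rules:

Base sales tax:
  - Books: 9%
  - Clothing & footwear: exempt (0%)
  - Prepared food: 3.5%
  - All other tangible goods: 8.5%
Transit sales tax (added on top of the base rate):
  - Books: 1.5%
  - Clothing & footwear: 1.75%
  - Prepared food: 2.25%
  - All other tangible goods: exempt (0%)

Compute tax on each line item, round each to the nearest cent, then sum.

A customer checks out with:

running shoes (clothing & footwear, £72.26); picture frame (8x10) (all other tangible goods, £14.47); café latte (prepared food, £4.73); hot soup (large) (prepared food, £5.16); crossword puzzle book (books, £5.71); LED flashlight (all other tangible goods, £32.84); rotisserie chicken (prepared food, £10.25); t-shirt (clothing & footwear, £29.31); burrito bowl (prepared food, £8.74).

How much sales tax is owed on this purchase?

Running shoes £72.26: clothing & footwear → 0% + 1.75% transit = 1.75% → £1.26
Picture frame (8x10) £14.47: all other tangible goods → 8.5% + 0% transit = 8.5% → £1.23
Café latte £4.73: prepared food → 3.5% + 2.25% transit = 5.75% → £0.27
Hot soup (large) £5.16: prepared food → 3.5% + 2.25% transit = 5.75% → £0.30
Crossword puzzle book £5.71: books → 9% + 1.5% transit = 10.5% → £0.60
LED flashlight £32.84: all other tangible goods → 8.5% + 0% transit = 8.5% → £2.79
Rotisserie chicken £10.25: prepared food → 3.5% + 2.25% transit = 5.75% → £0.59
T-shirt £29.31: clothing & footwear → 0% + 1.75% transit = 1.75% → £0.51
Burrito bowl £8.74: prepared food → 3.5% + 2.25% transit = 5.75% → £0.50
Total tax = £1.26 + £1.23 + £0.27 + £0.30 + £0.60 + £2.79 + £0.59 + £0.51 + £0.50 = £8.05

£8.05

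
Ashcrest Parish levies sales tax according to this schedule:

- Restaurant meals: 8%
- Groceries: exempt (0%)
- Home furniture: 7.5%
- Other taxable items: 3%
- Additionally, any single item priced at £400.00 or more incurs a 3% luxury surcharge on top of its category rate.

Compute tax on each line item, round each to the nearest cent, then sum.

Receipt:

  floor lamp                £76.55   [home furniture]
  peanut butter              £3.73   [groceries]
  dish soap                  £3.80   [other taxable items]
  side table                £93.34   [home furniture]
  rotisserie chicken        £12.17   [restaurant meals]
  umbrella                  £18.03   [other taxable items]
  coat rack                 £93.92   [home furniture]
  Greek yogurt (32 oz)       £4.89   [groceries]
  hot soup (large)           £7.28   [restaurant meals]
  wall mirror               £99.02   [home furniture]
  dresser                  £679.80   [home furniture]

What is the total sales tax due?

Floor lamp £76.55: home furniture → 7.5% → £5.74
Peanut butter £3.73: groceries → 0% → £0.00
Dish soap £3.80: other taxable items → 3% → £0.11
Side table £93.34: home furniture → 7.5% → £7.00
Rotisserie chicken £12.17: restaurant meals → 8% → £0.97
Umbrella £18.03: other taxable items → 3% → £0.54
Coat rack £93.92: home furniture → 7.5% → £7.04
Greek yogurt (32 oz) £4.89: groceries → 0% → £0.00
Hot soup (large) £7.28: restaurant meals → 8% → £0.58
Wall mirror £99.02: home furniture → 7.5% → £7.43
Dresser £679.80: home furniture → 7.5% + 3% surcharge = 10.5% → £71.38
Total tax = £5.74 + £0.11 + £7.00 + £0.97 + £0.54 + £7.04 + £0.58 + £7.43 + £71.38 = £100.79

£100.79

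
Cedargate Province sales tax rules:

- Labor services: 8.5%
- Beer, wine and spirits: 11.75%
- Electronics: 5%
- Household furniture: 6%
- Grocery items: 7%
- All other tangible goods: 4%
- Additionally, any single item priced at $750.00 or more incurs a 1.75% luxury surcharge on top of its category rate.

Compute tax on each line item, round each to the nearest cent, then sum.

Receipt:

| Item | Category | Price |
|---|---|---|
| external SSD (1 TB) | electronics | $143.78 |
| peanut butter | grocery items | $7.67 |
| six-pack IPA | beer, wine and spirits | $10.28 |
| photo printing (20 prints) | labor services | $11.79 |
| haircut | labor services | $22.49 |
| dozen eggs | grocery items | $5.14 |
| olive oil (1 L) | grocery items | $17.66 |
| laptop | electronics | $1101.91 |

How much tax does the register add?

$87.83

External SSD (1 TB) $143.78: electronics → 5% → $7.19
Peanut butter $7.67: grocery items → 7% → $0.54
Six-pack IPA $10.28: beer, wine and spirits → 11.75% → $1.21
Photo printing (20 prints) $11.79: labor services → 8.5% → $1.00
Haircut $22.49: labor services → 8.5% → $1.91
Dozen eggs $5.14: grocery items → 7% → $0.36
Olive oil (1 L) $17.66: grocery items → 7% → $1.24
Laptop $1101.91: electronics → 5% + 1.75% surcharge = 6.75% → $74.38
Total tax = $7.19 + $0.54 + $1.21 + $1.00 + $1.91 + $0.36 + $1.24 + $74.38 = $87.83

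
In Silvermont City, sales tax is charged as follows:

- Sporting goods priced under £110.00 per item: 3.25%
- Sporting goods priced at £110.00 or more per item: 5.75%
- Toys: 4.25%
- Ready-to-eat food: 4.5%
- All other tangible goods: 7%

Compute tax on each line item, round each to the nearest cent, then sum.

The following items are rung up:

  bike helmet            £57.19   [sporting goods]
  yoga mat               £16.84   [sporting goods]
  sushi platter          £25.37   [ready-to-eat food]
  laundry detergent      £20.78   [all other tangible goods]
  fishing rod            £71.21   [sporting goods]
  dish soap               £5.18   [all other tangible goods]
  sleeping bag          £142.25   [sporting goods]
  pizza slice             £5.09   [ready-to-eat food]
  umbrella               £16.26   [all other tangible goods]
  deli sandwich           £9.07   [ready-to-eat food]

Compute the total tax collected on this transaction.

Bike helmet £57.19: sporting goods, under £110.00 → 3.25% → £1.86
Yoga mat £16.84: sporting goods, under £110.00 → 3.25% → £0.55
Sushi platter £25.37: ready-to-eat food → 4.5% → £1.14
Laundry detergent £20.78: all other tangible goods → 7% → £1.45
Fishing rod £71.21: sporting goods, under £110.00 → 3.25% → £2.31
Dish soap £5.18: all other tangible goods → 7% → £0.36
Sleeping bag £142.25: sporting goods, £110.00 or more → 5.75% → £8.18
Pizza slice £5.09: ready-to-eat food → 4.5% → £0.23
Umbrella £16.26: all other tangible goods → 7% → £1.14
Deli sandwich £9.07: ready-to-eat food → 4.5% → £0.41
Total tax = £1.86 + £0.55 + £1.14 + £1.45 + £2.31 + £0.36 + £8.18 + £0.23 + £1.14 + £0.41 = £17.63

£17.63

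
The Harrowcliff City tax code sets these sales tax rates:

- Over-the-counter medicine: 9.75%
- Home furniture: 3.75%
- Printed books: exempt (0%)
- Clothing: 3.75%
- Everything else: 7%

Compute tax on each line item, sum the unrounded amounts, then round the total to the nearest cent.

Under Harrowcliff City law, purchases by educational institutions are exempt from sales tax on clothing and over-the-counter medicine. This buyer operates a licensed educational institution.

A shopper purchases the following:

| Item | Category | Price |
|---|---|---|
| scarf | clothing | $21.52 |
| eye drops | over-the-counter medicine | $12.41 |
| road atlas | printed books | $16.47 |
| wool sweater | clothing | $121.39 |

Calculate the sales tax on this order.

Scarf $21.52: clothing, buyer-exempt → 0% → $0.00
Eye drops $12.41: over-the-counter medicine, buyer-exempt → 0% → $0.00
Road atlas $16.47: printed books → 0% → $0.00
Wool sweater $121.39: clothing, buyer-exempt → 0% → $0.00
Unrounded tax sum = $0.00 → $0.00

$0.00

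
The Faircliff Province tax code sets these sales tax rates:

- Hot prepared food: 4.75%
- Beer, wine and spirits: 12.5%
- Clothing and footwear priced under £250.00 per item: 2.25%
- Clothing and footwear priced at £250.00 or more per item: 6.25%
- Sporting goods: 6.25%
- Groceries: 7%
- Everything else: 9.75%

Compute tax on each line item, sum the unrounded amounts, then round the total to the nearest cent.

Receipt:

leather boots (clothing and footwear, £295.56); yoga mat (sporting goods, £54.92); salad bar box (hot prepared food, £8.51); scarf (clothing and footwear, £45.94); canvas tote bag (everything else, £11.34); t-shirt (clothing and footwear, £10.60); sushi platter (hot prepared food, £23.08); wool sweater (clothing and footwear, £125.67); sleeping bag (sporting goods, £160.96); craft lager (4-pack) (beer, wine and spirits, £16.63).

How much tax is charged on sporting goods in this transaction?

£13.49

Yoga mat £54.92: sporting goods → 6.25% → £3.4325
Sleeping bag £160.96: sporting goods → 6.25% → £10.06
Tax on sporting goods: unrounded sum = £13.4925 → £13.49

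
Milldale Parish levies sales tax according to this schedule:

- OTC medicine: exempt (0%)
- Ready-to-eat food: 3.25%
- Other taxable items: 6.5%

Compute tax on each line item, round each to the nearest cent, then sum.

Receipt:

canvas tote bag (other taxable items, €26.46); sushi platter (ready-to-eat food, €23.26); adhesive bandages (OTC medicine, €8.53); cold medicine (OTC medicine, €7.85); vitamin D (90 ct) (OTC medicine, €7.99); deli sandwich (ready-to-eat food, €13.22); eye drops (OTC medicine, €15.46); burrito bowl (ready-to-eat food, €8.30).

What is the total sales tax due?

Canvas tote bag €26.46: other taxable items → 6.5% → €1.72
Sushi platter €23.26: ready-to-eat food → 3.25% → €0.76
Adhesive bandages €8.53: OTC medicine → 0% → €0.00
Cold medicine €7.85: OTC medicine → 0% → €0.00
Vitamin D (90 ct) €7.99: OTC medicine → 0% → €0.00
Deli sandwich €13.22: ready-to-eat food → 3.25% → €0.43
Eye drops €15.46: OTC medicine → 0% → €0.00
Burrito bowl €8.30: ready-to-eat food → 3.25% → €0.27
Total tax = €1.72 + €0.76 + €0.43 + €0.27 = €3.18

€3.18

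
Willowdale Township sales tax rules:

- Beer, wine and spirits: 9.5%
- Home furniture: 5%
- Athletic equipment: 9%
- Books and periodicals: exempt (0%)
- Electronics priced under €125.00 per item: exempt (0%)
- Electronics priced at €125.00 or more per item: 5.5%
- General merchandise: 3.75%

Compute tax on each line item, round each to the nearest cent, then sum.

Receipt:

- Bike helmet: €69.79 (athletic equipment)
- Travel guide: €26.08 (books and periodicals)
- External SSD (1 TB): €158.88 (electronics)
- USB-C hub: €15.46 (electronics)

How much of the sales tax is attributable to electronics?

External SSD (1 TB) €158.88: electronics, €125.00 or more → 5.5% → €8.74
USB-C hub €15.46: electronics, under €125.00 → 0% → €0.00
Tax on electronics = €8.74 + €0.00 = €8.74

€8.74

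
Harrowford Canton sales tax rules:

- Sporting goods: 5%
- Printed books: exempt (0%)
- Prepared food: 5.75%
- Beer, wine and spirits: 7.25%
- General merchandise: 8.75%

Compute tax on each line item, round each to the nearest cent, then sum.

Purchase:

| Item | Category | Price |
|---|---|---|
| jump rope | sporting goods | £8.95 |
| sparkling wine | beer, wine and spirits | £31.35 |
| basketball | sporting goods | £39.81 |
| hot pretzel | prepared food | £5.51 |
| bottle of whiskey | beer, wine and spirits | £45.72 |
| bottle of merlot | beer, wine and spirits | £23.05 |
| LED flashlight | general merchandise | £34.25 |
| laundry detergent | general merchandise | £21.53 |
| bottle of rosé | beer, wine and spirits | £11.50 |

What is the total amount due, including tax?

£237.39

Jump rope £8.95: sporting goods → 5% → £0.45
Sparkling wine £31.35: beer, wine and spirits → 7.25% → £2.27
Basketball £39.81: sporting goods → 5% → £1.99
Hot pretzel £5.51: prepared food → 5.75% → £0.32
Bottle of whiskey £45.72: beer, wine and spirits → 7.25% → £3.31
Bottle of merlot £23.05: beer, wine and spirits → 7.25% → £1.67
LED flashlight £34.25: general merchandise → 8.75% → £3.00
Laundry detergent £21.53: general merchandise → 8.75% → £1.88
Bottle of rosé £11.50: beer, wine and spirits → 7.25% → £0.83
Subtotal = £221.67; tax = £15.72; total due = £237.39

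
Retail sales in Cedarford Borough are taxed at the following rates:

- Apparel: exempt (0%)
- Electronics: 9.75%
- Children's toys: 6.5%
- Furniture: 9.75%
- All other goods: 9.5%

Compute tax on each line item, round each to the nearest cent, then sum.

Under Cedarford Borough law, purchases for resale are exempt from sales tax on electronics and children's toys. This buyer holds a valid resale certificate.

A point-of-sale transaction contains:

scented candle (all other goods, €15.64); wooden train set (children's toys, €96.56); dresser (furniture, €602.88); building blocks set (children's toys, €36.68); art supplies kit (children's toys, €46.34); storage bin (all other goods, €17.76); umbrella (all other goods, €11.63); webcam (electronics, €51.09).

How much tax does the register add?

€63.06

Scented candle €15.64: all other goods → 9.5% → €1.49
Wooden train set €96.56: children's toys, buyer-exempt → 0% → €0.00
Dresser €602.88: furniture → 9.75% → €58.78
Building blocks set €36.68: children's toys, buyer-exempt → 0% → €0.00
Art supplies kit €46.34: children's toys, buyer-exempt → 0% → €0.00
Storage bin €17.76: all other goods → 9.5% → €1.69
Umbrella €11.63: all other goods → 9.5% → €1.10
Webcam €51.09: electronics, buyer-exempt → 0% → €0.00
Total tax = €1.49 + €58.78 + €1.69 + €1.10 = €63.06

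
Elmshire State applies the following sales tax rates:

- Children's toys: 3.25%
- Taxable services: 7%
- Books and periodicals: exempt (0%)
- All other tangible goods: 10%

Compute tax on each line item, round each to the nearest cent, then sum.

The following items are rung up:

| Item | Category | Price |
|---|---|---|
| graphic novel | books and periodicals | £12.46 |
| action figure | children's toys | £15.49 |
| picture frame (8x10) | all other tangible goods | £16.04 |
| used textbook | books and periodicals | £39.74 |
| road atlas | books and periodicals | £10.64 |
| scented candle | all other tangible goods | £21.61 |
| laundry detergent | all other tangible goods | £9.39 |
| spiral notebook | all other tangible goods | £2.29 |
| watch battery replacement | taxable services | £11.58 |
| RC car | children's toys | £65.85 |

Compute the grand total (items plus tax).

Graphic novel £12.46: books and periodicals → 0% → £0.00
Action figure £15.49: children's toys → 3.25% → £0.50
Picture frame (8x10) £16.04: all other tangible goods → 10% → £1.60
Used textbook £39.74: books and periodicals → 0% → £0.00
Road atlas £10.64: books and periodicals → 0% → £0.00
Scented candle £21.61: all other tangible goods → 10% → £2.16
Laundry detergent £9.39: all other tangible goods → 10% → £0.94
Spiral notebook £2.29: all other tangible goods → 10% → £0.23
Watch battery replacement £11.58: taxable services → 7% → £0.81
RC car £65.85: children's toys → 3.25% → £2.14
Subtotal = £205.09; tax = £8.38; total due = £213.47

£213.47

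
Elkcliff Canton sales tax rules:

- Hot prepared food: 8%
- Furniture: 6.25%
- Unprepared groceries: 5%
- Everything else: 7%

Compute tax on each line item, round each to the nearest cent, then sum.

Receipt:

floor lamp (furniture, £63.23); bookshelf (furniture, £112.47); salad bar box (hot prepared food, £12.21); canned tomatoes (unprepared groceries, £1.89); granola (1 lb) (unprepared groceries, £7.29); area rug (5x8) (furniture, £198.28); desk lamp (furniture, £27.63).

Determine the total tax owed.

Floor lamp £63.23: furniture → 6.25% → £3.95
Bookshelf £112.47: furniture → 6.25% → £7.03
Salad bar box £12.21: hot prepared food → 8% → £0.98
Canned tomatoes £1.89: unprepared groceries → 5% → £0.09
Granola (1 lb) £7.29: unprepared groceries → 5% → £0.36
Area rug (5x8) £198.28: furniture → 6.25% → £12.39
Desk lamp £27.63: furniture → 6.25% → £1.73
Total tax = £3.95 + £7.03 + £0.98 + £0.09 + £0.36 + £12.39 + £1.73 = £26.53

£26.53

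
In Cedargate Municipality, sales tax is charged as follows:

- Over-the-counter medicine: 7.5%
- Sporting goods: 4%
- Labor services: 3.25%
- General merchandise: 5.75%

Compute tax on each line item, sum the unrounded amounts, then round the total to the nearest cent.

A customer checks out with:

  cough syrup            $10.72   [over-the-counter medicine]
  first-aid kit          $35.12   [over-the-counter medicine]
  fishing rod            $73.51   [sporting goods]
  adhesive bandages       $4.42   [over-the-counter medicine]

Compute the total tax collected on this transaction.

$6.71

Cough syrup $10.72: over-the-counter medicine → 7.5% → $0.804
First-aid kit $35.12: over-the-counter medicine → 7.5% → $2.634
Fishing rod $73.51: sporting goods → 4% → $2.9404
Adhesive bandages $4.42: over-the-counter medicine → 7.5% → $0.3315
Unrounded tax sum = $6.7099 → $6.71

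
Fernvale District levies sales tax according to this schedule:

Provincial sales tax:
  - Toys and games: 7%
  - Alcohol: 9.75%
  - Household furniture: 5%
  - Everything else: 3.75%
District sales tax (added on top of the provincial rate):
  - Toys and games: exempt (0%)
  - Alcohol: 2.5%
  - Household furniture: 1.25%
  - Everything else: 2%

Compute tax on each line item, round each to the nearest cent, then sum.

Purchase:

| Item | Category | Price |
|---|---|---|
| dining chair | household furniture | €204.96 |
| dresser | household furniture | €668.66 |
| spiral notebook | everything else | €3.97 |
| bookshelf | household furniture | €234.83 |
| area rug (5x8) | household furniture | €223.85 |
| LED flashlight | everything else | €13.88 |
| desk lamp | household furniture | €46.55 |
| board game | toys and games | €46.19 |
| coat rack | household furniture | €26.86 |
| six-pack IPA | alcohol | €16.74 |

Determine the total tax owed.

€94.17

Dining chair €204.96: household furniture → 5% + 1.25% district = 6.25% → €12.81
Dresser €668.66: household furniture → 5% + 1.25% district = 6.25% → €41.79
Spiral notebook €3.97: everything else → 3.75% + 2% district = 5.75% → €0.23
Bookshelf €234.83: household furniture → 5% + 1.25% district = 6.25% → €14.68
Area rug (5x8) €223.85: household furniture → 5% + 1.25% district = 6.25% → €13.99
LED flashlight €13.88: everything else → 3.75% + 2% district = 5.75% → €0.80
Desk lamp €46.55: household furniture → 5% + 1.25% district = 6.25% → €2.91
Board game €46.19: toys and games → 7% + 0% district = 7% → €3.23
Coat rack €26.86: household furniture → 5% + 1.25% district = 6.25% → €1.68
Six-pack IPA €16.74: alcohol → 9.75% + 2.5% district = 12.25% → €2.05
Total tax = €12.81 + €41.79 + €0.23 + €14.68 + €13.99 + €0.80 + €2.91 + €3.23 + €1.68 + €2.05 = €94.17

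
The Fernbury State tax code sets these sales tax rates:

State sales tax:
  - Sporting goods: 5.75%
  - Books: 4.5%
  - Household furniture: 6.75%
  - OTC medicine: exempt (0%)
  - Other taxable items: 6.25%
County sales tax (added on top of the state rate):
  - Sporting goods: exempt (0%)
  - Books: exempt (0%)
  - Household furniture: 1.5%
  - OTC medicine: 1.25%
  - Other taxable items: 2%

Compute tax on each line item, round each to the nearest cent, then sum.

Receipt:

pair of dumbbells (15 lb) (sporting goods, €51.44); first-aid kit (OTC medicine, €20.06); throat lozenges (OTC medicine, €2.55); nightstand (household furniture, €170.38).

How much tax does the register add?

Pair of dumbbells (15 lb) €51.44: sporting goods → 5.75% + 0% county = 5.75% → €2.96
First-aid kit €20.06: OTC medicine → 0% + 1.25% county = 1.25% → €0.25
Throat lozenges €2.55: OTC medicine → 0% + 1.25% county = 1.25% → €0.03
Nightstand €170.38: household furniture → 6.75% + 1.5% county = 8.25% → €14.06
Total tax = €2.96 + €0.25 + €0.03 + €14.06 = €17.30

€17.30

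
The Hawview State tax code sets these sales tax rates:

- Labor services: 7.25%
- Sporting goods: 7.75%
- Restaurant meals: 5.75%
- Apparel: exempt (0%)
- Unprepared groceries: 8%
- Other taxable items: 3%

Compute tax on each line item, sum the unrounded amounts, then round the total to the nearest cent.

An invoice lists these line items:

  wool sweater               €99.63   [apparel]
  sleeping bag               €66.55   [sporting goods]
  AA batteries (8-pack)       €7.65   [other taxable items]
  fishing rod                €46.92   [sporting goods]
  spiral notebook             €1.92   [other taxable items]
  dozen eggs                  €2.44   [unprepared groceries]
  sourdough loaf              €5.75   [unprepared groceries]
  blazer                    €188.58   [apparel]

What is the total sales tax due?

€9.74

Wool sweater €99.63: apparel → 0% → €0.00
Sleeping bag €66.55: sporting goods → 7.75% → €5.157625
AA batteries (8-pack) €7.65: other taxable items → 3% → €0.2295
Fishing rod €46.92: sporting goods → 7.75% → €3.6363
Spiral notebook €1.92: other taxable items → 3% → €0.0576
Dozen eggs €2.44: unprepared groceries → 8% → €0.1952
Sourdough loaf €5.75: unprepared groceries → 8% → €0.46
Blazer €188.58: apparel → 0% → €0.00
Unrounded tax sum = €9.736225 → €9.74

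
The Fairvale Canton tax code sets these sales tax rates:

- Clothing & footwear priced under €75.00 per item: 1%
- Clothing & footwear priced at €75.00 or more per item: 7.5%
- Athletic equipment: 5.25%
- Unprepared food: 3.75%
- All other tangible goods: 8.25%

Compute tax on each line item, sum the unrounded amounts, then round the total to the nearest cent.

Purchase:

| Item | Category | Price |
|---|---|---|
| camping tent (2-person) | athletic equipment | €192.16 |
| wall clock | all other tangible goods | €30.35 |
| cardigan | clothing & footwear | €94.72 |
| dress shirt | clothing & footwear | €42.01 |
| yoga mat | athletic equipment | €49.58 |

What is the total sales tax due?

Camping tent (2-person) €192.16: athletic equipment → 5.25% → €10.0884
Wall clock €30.35: all other tangible goods → 8.25% → €2.503875
Cardigan €94.72: clothing & footwear, €75.00 or more → 7.5% → €7.104
Dress shirt €42.01: clothing & footwear, under €75.00 → 1% → €0.4201
Yoga mat €49.58: athletic equipment → 5.25% → €2.60295
Unrounded tax sum = €22.719325 → €22.72

€22.72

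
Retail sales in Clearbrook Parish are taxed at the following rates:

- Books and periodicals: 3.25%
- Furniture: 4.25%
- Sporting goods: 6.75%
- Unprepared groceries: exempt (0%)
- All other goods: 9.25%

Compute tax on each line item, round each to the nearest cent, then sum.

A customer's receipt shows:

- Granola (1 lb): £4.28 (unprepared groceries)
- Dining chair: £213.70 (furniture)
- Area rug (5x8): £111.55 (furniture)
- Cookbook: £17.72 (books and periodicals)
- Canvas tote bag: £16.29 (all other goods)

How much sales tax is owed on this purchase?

Granola (1 lb) £4.28: unprepared groceries → 0% → £0.00
Dining chair £213.70: furniture → 4.25% → £9.08
Area rug (5x8) £111.55: furniture → 4.25% → £4.74
Cookbook £17.72: books and periodicals → 3.25% → £0.58
Canvas tote bag £16.29: all other goods → 9.25% → £1.51
Total tax = £9.08 + £4.74 + £0.58 + £1.51 = £15.91

£15.91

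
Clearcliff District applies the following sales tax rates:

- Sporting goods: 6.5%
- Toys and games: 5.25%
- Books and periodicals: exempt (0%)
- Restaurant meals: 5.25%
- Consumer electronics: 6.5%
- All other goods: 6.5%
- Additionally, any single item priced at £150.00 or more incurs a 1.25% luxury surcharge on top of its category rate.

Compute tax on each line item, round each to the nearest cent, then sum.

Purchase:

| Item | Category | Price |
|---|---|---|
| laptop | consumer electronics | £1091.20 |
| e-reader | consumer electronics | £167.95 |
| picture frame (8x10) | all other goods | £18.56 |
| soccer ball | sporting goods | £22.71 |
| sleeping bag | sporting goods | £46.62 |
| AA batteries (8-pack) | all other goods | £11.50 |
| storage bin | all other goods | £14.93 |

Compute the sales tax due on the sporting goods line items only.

Soccer ball £22.71: sporting goods → 6.5% → £1.48
Sleeping bag £46.62: sporting goods → 6.5% → £3.03
Tax on sporting goods = £1.48 + £3.03 = £4.51

£4.51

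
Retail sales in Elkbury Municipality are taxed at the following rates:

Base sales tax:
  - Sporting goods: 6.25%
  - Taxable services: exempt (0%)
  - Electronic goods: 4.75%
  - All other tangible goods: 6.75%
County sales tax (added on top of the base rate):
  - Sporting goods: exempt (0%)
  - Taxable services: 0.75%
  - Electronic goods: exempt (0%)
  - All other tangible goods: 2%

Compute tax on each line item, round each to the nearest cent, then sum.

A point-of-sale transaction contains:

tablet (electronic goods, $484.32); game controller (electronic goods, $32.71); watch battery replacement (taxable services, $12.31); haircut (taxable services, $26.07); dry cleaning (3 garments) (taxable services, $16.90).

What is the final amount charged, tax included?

$597.29

Tablet $484.32: electronic goods → 4.75% + 0% county = 4.75% → $23.01
Game controller $32.71: electronic goods → 4.75% + 0% county = 4.75% → $1.55
Watch battery replacement $12.31: taxable services → 0% + 0.75% county = 0.75% → $0.09
Haircut $26.07: taxable services → 0% + 0.75% county = 0.75% → $0.20
Dry cleaning (3 garments) $16.90: taxable services → 0% + 0.75% county = 0.75% → $0.13
Subtotal = $572.31; tax = $24.98; total due = $597.29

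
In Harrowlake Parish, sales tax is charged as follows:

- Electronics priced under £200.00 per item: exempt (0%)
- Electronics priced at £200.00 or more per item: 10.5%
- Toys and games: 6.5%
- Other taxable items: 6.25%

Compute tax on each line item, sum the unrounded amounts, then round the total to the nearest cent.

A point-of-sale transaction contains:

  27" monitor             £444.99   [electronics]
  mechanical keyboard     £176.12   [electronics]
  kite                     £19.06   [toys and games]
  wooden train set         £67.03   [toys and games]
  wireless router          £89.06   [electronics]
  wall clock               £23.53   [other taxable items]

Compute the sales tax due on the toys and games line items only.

£5.60

Kite £19.06: toys and games → 6.5% → £1.2389
Wooden train set £67.03: toys and games → 6.5% → £4.35695
Tax on toys and games: unrounded sum = £5.59585 → £5.60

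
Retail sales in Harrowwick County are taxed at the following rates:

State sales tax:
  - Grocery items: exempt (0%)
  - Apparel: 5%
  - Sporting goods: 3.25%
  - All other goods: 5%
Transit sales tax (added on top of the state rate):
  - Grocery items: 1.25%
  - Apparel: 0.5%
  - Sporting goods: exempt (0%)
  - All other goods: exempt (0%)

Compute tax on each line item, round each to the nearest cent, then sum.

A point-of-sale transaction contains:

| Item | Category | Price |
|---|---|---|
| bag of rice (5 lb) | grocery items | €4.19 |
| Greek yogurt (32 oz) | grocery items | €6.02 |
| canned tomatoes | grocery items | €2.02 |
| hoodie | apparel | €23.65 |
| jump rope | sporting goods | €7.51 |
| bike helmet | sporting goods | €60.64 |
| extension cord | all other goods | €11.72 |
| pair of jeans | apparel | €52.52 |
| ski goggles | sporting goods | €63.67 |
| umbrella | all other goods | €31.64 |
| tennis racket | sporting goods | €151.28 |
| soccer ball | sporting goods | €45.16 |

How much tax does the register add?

€17.19

Bag of rice (5 lb) €4.19: grocery items → 0% + 1.25% transit = 1.25% → €0.05
Greek yogurt (32 oz) €6.02: grocery items → 0% + 1.25% transit = 1.25% → €0.08
Canned tomatoes €2.02: grocery items → 0% + 1.25% transit = 1.25% → €0.03
Hoodie €23.65: apparel → 5% + 0.5% transit = 5.5% → €1.30
Jump rope €7.51: sporting goods → 3.25% + 0% transit = 3.25% → €0.24
Bike helmet €60.64: sporting goods → 3.25% + 0% transit = 3.25% → €1.97
Extension cord €11.72: all other goods → 5% + 0% transit = 5% → €0.59
Pair of jeans €52.52: apparel → 5% + 0.5% transit = 5.5% → €2.89
Ski goggles €63.67: sporting goods → 3.25% + 0% transit = 3.25% → €2.07
Umbrella €31.64: all other goods → 5% + 0% transit = 5% → €1.58
Tennis racket €151.28: sporting goods → 3.25% + 0% transit = 3.25% → €4.92
Soccer ball €45.16: sporting goods → 3.25% + 0% transit = 3.25% → €1.47
Total tax = €0.05 + €0.08 + €0.03 + €1.30 + €0.24 + €1.97 + €0.59 + €2.89 + €2.07 + €1.58 + €4.92 + €1.47 = €17.19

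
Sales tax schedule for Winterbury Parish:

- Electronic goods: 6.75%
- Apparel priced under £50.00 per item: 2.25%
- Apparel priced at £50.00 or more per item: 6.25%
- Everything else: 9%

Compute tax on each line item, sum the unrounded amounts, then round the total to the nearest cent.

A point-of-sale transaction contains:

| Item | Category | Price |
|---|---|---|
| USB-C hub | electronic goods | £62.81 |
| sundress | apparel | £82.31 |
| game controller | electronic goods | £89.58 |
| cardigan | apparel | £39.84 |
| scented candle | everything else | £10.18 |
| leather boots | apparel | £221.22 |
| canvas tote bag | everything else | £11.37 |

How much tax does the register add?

£32.09

USB-C hub £62.81: electronic goods → 6.75% → £4.239675
Sundress £82.31: apparel, £50.00 or more → 6.25% → £5.144375
Game controller £89.58: electronic goods → 6.75% → £6.04665
Cardigan £39.84: apparel, under £50.00 → 2.25% → £0.8964
Scented candle £10.18: everything else → 9% → £0.9162
Leather boots £221.22: apparel, £50.00 or more → 6.25% → £13.82625
Canvas tote bag £11.37: everything else → 9% → £1.0233
Unrounded tax sum = £32.09285 → £32.09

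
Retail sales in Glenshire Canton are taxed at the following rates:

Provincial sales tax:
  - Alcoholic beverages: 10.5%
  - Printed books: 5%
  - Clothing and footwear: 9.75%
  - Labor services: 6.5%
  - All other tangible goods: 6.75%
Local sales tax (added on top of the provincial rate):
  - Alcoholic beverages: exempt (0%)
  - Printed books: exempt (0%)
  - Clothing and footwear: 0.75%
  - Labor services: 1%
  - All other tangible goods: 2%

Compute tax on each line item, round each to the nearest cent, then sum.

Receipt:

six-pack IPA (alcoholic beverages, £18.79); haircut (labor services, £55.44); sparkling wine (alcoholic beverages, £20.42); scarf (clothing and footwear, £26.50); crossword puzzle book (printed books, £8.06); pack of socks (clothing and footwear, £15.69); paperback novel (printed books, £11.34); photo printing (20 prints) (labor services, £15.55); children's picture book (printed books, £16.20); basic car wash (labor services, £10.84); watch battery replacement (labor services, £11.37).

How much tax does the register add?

£17.31

Six-pack IPA £18.79: alcoholic beverages → 10.5% + 0% local = 10.5% → £1.97
Haircut £55.44: labor services → 6.5% + 1% local = 7.5% → £4.16
Sparkling wine £20.42: alcoholic beverages → 10.5% + 0% local = 10.5% → £2.14
Scarf £26.50: clothing and footwear → 9.75% + 0.75% local = 10.5% → £2.78
Crossword puzzle book £8.06: printed books → 5% + 0% local = 5% → £0.40
Pack of socks £15.69: clothing and footwear → 9.75% + 0.75% local = 10.5% → £1.65
Paperback novel £11.34: printed books → 5% + 0% local = 5% → £0.57
Photo printing (20 prints) £15.55: labor services → 6.5% + 1% local = 7.5% → £1.17
Children's picture book £16.20: printed books → 5% + 0% local = 5% → £0.81
Basic car wash £10.84: labor services → 6.5% + 1% local = 7.5% → £0.81
Watch battery replacement £11.37: labor services → 6.5% + 1% local = 7.5% → £0.85
Total tax = £1.97 + £4.16 + £2.14 + £2.78 + £0.40 + £1.65 + £0.57 + £1.17 + £0.81 + £0.81 + £0.85 = £17.31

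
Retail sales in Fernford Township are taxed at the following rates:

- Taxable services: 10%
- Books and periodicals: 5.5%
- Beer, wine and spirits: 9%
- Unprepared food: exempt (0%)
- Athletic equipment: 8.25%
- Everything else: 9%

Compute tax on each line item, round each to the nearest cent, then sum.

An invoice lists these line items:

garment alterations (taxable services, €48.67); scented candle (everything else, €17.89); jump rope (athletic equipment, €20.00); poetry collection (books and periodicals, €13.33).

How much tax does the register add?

€8.86

Garment alterations €48.67: taxable services → 10% → €4.87
Scented candle €17.89: everything else → 9% → €1.61
Jump rope €20.00: athletic equipment → 8.25% → €1.65
Poetry collection €13.33: books and periodicals → 5.5% → €0.73
Total tax = €4.87 + €1.61 + €1.65 + €0.73 = €8.86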